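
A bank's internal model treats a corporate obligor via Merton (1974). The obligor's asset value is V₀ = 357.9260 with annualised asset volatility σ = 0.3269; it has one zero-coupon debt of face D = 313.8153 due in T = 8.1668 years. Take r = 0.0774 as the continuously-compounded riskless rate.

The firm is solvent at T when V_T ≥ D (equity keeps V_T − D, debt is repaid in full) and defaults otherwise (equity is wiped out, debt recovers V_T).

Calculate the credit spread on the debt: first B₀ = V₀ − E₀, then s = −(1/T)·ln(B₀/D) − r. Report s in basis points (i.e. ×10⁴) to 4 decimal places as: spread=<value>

Work the structural quantities from V₀ = 357.9260 against face 313.8153:
d₁ = [ln(V₀/D) + (r + σ²/2)T] / (σ√T)
   = [ln(357.9260/313.8153) + (0.0774 + 0.5·0.3269²)·8.1668] / (0.3269·√8.1668)
   = [0.131522 + 1.068477] / 0.934202 = 1.284517
d₂ = d₁ − σ√T = 1.284517 − 0.934202 = 0.350315
N(d₁) = 0.900519,  N(d₂) = 0.636949,  e^(−rT) = 0.531469
E₀ = V₀·N(d₁) − D·e^(−rT)·N(d₂)
   = 357.9260·0.900519 − 313.8153·0.531469·0.636949 = 216.087018
B₀ = V₀ − E₀ = 357.9260 − 216.087018 = 141.838982
spread = −(1/T)·ln(B₀/D) − r = −(1/8.1668)·ln(141.838982/313.8153) − 0.0774 = 0.01983663
in basis points: 0.01983663 × 10⁴ = 198.3663 bp

spread=198.3663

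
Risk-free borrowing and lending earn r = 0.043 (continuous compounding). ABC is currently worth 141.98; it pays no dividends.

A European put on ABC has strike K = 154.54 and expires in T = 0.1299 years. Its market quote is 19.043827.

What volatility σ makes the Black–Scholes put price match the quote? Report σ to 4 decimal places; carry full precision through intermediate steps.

sigma = 0.5810

At σ = 0.5810 the Black–Scholes value reproduces the quote:
σ√T = 0.581·√0.1299 = 0.209402
d₁ = (ln(S/K) + (r+σ²/2)T) / (σ√T) = (ln(141.98/154.54) + (0.043+0.581²/2)·0.1299) / 0.209402 = (-0.084767 + 0.027510) / 0.209402 = -0.273429
d₂ = d₁ − σ√T = -0.273429 − 0.209402 = -0.482831
e^{−rT} = 0.994430
N(−d₁) = 0.607738,  N(−d₂) = 0.685392
V = K·e^{−rT}·N(−d₂) − S·N(−d₁) = 105.330482 − 86.286656 = 19.043827 (matching the quote); vega is positive throughout, so no other σ reproduces this price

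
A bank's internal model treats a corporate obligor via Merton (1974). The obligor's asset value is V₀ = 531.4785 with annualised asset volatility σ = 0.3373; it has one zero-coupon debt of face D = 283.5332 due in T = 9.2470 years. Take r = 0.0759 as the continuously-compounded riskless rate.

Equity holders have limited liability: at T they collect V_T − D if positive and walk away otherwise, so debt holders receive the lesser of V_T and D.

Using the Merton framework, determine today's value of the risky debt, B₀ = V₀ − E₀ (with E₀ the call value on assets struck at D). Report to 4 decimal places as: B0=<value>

B0=128.8022

Work the structural quantities from V₀ = 531.4785 against face 283.5332:
d₁ = [ln(V₀/D) + (r + σ²/2)T] / (σ√T)
   = [ln(531.4785/283.5332) + (0.0759 + 0.5·0.3373²)·9.2470] / (0.3373·√9.2470)
   = [0.628334 + 1.227869] / 1.025692 = 1.809708
d₂ = d₁ − σ√T = 1.809708 − 1.025692 = 0.784017
N(d₁) = 0.964829,  N(d₂) = 0.783485,  e^(−rT) = 0.495669
E₀ = V₀·N(d₁) − D·e^(−rT)·N(d₂)
   = 531.4785·0.964829 − 283.5332·0.495669·0.783485 = 402.676289
B₀ = V₀ − E₀ = 531.4785 − 402.676289 = 128.802211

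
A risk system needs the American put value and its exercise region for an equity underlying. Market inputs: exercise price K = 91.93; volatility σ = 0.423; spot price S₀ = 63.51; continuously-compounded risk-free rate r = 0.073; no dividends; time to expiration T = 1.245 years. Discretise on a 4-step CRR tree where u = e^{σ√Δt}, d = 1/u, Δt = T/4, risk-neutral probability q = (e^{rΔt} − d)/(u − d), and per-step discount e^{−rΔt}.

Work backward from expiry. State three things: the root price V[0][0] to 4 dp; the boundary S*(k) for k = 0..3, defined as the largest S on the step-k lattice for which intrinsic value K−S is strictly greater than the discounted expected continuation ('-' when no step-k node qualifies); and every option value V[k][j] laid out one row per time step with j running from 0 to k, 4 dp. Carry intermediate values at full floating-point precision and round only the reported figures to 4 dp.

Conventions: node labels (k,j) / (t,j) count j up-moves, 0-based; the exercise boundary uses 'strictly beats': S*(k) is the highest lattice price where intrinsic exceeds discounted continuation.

Δt=0.31125  u=1.26616  d=0.78979  q=0.48952  discount=0.97753
step 4 (expiry): payoffs max(K−S,0) = 67.2194 52.3147 28.4200 0.0000 0.0000
step 3: (k=3,j=0): S=31.2877, K−S=60.6423, hold=58.5771 ⇒ V=60.6423 exercise | (k=3,j=1): S=50.1594, K−S=41.7706, hold=39.7054 ⇒ V=41.7706 exercise | (k=3,j=2): S=80.4140, K−S=11.5160, hold=14.1820 ⇒ V=14.1820 continue | (k=3,j=3): S=128.9171, K−S=0.0000, hold=0.0000 ⇒ V=0.0000 continue  boundary S*=50.1594
step 2: (k=2,j=0): S=39.6153, K−S=52.3147, hold=50.2495 ⇒ V=52.3147 exercise | (k=2,j=1): S=63.5100, K−S=28.4200, hold=27.6305 ⇒ V=28.4200 exercise | (k=2,j=2): S=101.8172, K−S=0.0000, hold=7.0770 ⇒ V=7.0770 continue  boundary S*=63.5100
step 1: (k=1,j=0): S=50.1594, K−S=41.7706, hold=39.7054 ⇒ V=41.7706 exercise | (k=1,j=1): S=80.4140, K−S=11.5160, hold=17.5685 ⇒ V=17.5685 continue  boundary S*=50.1594
step 0: (k=0,j=0): S=63.5100, K−S=28.4200, hold=29.2510 ⇒ V=29.2510 continue  boundary S*=-

price = 29.2510
boundary = - 50.1594 63.5100 50.1594
tree:
29.2510
41.7706 17.5685
52.3147 28.4200 7.0770
60.6423 41.7706 14.1820 0.0000
67.2194 52.3147 28.4200 0.0000 0.0000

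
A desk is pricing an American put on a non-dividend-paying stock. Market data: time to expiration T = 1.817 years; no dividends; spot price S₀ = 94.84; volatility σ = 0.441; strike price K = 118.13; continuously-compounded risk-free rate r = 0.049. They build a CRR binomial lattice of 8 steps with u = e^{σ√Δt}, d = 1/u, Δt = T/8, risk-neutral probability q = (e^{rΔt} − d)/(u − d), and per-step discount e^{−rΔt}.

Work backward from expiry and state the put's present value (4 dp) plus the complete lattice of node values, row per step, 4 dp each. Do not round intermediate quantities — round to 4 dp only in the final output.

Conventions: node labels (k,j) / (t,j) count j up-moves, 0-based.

params: Δt=0.22712 u=1.23389 d=0.81045 q=0.47408 e^(-rΔt)=0.98893
t_8 payoffs: 100.4783 91.2557 77.2144 55.8369 23.2900 0.0000 0.0000 0.0000 0.0000
k=7: node(7,0) S=21.7802 payoff=96.3498 vs cont=95.0424 → 96.3498 [stop]  node(7,1) S=33.1599 payoff=84.9701 vs cont=83.6627 → 84.9701 [stop]  node(7,2) S=50.4852 payoff=67.6448 vs cont=66.3374 → 67.6448 [stop]  node(7,3) S=76.8627 payoff=41.2673 vs cont=39.9599 → 41.2673 [stop]  node(7,4) S=117.0219 payoff=1.1081 vs cont=12.1131 → 12.1131 [wait]  node(7,5) S=178.1635 payoff=0.0000 vs cont=0.0000 → 0.0000 [wait]  node(7,6) S=271.2503 payoff=0.0000 vs cont=0.0000 → 0.0000 [wait]  node(7,7) S=412.9731 payoff=0.0000 vs cont=0.0000 → 0.0000 [wait]
k=6: node(6,0) S=26.8743 payoff=91.2557 vs cont=89.9483 → 91.2557 [stop]  node(6,1) S=40.9156 payoff=77.2144 vs cont=75.9070 → 77.2144 [stop]  node(6,2) S=62.2931 payoff=55.8369 vs cont=54.5295 → 55.8369 [stop]  node(6,3) S=94.8400 payoff=23.2900 vs cont=27.1421 → 27.1421 [wait]  node(6,4) S=144.3920 payoff=0.0000 vs cont=6.3000 → 6.3000 [wait]  node(6,5) S=219.8338 payoff=0.0000 vs cont=0.0000 → 0.0000 [wait]  node(6,6) S=334.6925 payoff=0.0000 vs cont=0.0000 → 0.0000 [wait]
k=5: node(5,0) S=33.1599 payoff=84.9701 vs cont=83.6627 → 84.9701 [stop]  node(5,1) S=50.4852 payoff=67.6448 vs cont=66.3374 → 67.6448 [stop]  node(5,2) S=76.8627 payoff=41.2673 vs cont=41.7659 → 41.7659 [wait]  node(5,3) S=117.0219 payoff=1.1081 vs cont=17.0703 → 17.0703 [wait]  node(5,4) S=178.1635 payoff=0.0000 vs cont=3.2767 → 3.2767 [wait]  node(5,5) S=271.2503 payoff=0.0000 vs cont=0.0000 → 0.0000 [wait]
k=4: node(4,0) S=40.9156 payoff=77.2144 vs cont=75.9070 → 77.2144 [stop]  node(4,1) S=62.2931 payoff=55.8369 vs cont=54.7633 → 55.8369 [stop]  node(4,2) S=94.8400 payoff=23.2900 vs cont=29.7255 → 29.7255 [wait]  node(4,3) S=144.3920 payoff=0.0000 vs cont=10.4145 → 10.4145 [wait]  node(4,4) S=219.8338 payoff=0.0000 vs cont=1.7042 → 1.7042 [wait]
k=3: node(3,0) S=50.4852 payoff=67.6448 vs cont=66.3374 → 67.6448 [stop]  node(3,1) S=76.8627 payoff=41.2673 vs cont=42.9771 → 42.9771 [wait]  node(3,2) S=117.0219 payoff=1.1081 vs cont=20.3429 → 20.3429 [wait]  node(3,3) S=178.1635 payoff=0.0000 vs cont=6.2155 → 6.2155 [wait]
k=2: node(2,0) S=62.2931 payoff=55.8369 vs cont=55.3311 → 55.8369 [stop]  node(2,1) S=94.8400 payoff=23.2900 vs cont=31.8898 → 31.8898 [wait]  node(2,2) S=144.3920 payoff=0.0000 vs cont=13.4944 → 13.4944 [wait]
k=1: node(1,0) S=76.8627 payoff=41.2673 vs cont=43.9917 → 43.9917 [wait]  node(1,1) S=117.0219 payoff=1.1081 vs cont=22.9125 → 22.9125 [wait]
k=0: node(0,0) S=94.8400 payoff=23.2900 vs cont=33.6222 → 33.6222 [wait]

price = 33.6222
tree:
33.6222
43.9917 22.9125
55.8369 31.8898 13.4944
67.6448 42.9771 20.3429 6.2155
77.2144 55.8369 29.7255 10.4145 1.7042
84.9701 67.6448 41.7659 17.0703 3.2767 0.0000
91.2557 77.2144 55.8369 27.1421 6.3000 0.0000 0.0000
96.3498 84.9701 67.6448 41.2673 12.1131 0.0000 0.0000 0.0000
100.4783 91.2557 77.2144 55.8369 23.2900 0.0000 0.0000 0.0000 0.0000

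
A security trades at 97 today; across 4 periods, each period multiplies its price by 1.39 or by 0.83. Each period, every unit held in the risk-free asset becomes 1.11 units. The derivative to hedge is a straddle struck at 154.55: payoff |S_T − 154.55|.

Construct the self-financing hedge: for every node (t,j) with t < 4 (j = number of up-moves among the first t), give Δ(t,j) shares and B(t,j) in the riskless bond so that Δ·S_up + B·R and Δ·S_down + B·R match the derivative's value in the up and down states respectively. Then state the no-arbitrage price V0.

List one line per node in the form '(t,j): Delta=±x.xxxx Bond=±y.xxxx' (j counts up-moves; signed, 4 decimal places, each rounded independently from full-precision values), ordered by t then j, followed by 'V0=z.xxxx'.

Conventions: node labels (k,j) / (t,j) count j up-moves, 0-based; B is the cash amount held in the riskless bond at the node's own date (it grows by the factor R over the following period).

Arbitrage-free pricing uses the up-move probability p* = (R−d)/(u−d) = 0.5000, discounting each step at R = 1.11.
Expiry values: V(4,0)=108.5154, V(4,1)=77.4560, V(4,2)=25.4407, V(4,3)=61.6692, V(4,4)=207.5520
Node (3,0) S=55.4633: V=(p*·77.4560+(1−p*)·108.5154)/1.11=83.7709; Δ=(77.4560−108.5154)/(77.0940−46.0346)=-1.0000; B=V−Δ·S=139.2342
Node (3,1) S=92.8844: V=(p*·25.4407+(1−p*)·77.4560)/1.11=46.3498; Δ=(25.4407−77.4560)/(129.1093−77.0940)=-1.0000; B=V−Δ·S=139.2342
Node (3,2) S=155.5534: V=(p*·61.6692+(1−p*)·25.4407)/1.11=39.2387; Δ=(61.6692−25.4407)/(216.2192−129.1093)=0.4159; B=V−Δ·S=-25.4550
Node (3,3) S=260.5050: V=(p*·207.5520+(1−p*)·61.6692)/1.11=121.2708; Δ=(207.5520−61.6692)/(362.1020−216.2192)=1.0000; B=V−Δ·S=-139.2342
Node (2,0) S=66.8233: V=(p*·46.3498+(1−p*)·83.7709)/1.11=58.6129; Δ=(46.3498−83.7709)/(92.8844−55.4633)=-1.0000; B=V−Δ·S=125.4362
Node (2,1) S=111.9089: V=(p*·39.2387+(1−p*)·46.3498)/1.11=38.5534; Δ=(39.2387−46.3498)/(155.5534−92.8844)=-0.1135; B=V−Δ·S=51.2519
Node (2,2) S=187.4137: V=(p*·121.2708+(1−p*)·39.2387)/1.11=72.3016; Δ=(121.2708−39.2387)/(260.5050−155.5534)=0.7816; B=V−Δ·S=-74.1844
Node (1,0) S=80.5100: V=(p*·38.5534+(1−p*)·58.6129)/1.11=43.7686; Δ=(38.5534−58.6129)/(111.9089−66.8233)=-0.4449; B=V−Δ·S=79.5893
Node (1,1) S=134.8300: V=(p*·72.3016+(1−p*)·38.5534)/1.11=49.9347; Δ=(72.3016−38.5534)/(187.4137−111.9089)=0.4470; B=V−Δ·S=-10.3299
Node (0,0) S=97.0000: V=(p*·49.9347+(1−p*)·43.7686)/1.11=42.2087; Δ=(49.9347−43.7686)/(134.8300−80.5100)=0.1135; B=V−Δ·S=31.1979
Sanity check at the root: Δ(0,0)·S0 + B(0,0) reproduces V0 = 42.2087.

(0,0): Delta=0.1135 Bond=31.1979
(1,0): Delta=-0.4449 Bond=79.5893
(1,1): Delta=0.4470 Bond=-10.3299
(2,0): Delta=-1.0000 Bond=125.4362
(2,1): Delta=-0.1135 Bond=51.2519
(2,2): Delta=0.7816 Bond=-74.1844
(3,0): Delta=-1.0000 Bond=139.2342
(3,1): Delta=-1.0000 Bond=139.2342
(3,2): Delta=0.4159 Bond=-25.4550
(3,3): Delta=1.0000 Bond=-139.2342
V0=42.2087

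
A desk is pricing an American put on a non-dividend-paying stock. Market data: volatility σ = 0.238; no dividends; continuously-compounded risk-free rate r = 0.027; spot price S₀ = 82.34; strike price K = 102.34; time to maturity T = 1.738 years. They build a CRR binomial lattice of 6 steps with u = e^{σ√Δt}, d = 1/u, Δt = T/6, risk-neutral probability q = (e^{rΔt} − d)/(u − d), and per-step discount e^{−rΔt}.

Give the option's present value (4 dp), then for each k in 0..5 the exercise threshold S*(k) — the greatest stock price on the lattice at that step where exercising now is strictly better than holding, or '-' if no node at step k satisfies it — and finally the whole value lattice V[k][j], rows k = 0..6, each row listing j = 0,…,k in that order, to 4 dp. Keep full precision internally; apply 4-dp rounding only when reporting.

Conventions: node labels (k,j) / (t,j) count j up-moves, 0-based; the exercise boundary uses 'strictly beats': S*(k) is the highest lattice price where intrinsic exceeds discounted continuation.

price = 21.8539
boundary = - 72.4404 63.7310 72.4404 82.3400 72.4404
tree:
21.8539
29.8996 14.1066
38.6090 21.0092 7.3870
46.2713 29.8996 12.3991 2.4628
53.0124 38.6090 20.0000 4.9503 0.0000
58.9430 46.2713 29.8996 9.9502 0.0000 0.0000
64.1605 53.0124 38.6090 20.0000 0.0000 0.0000 0.0000

Δt=0.28967, u=1.13666, d=0.87977, q=0.49858, disc=e^(-rΔt)=0.99221
k=6 terminal: V=max(K-S,0) → 64.1605 53.0124 38.6090 20.0000 0.0000 0.0000 0.0000
k=5: j=0 S=43.3970 intr=58.9430 cont=58.1457 V=58.9430[EX]; j=1 S=56.0687 intr=46.2713 cont=45.4740 V=46.2713[EX]; j=2 S=72.4404 intr=29.8996 cont=29.1023 V=29.8996[EX]; j=3 S=93.5925 intr=8.7475 cont=9.9502 V=9.9502[hold]; j=4 S=120.9209 intr=0.0000 cont=0.0000 V=0.0000[hold]; j=5 S=156.2291 intr=0.0000 cont=0.0000 V=0.0000[hold]  S*(5)=72.4404
k=4: j=0 S=49.3276 intr=53.0124 cont=52.2151 V=53.0124[EX]; j=1 S=63.7310 intr=38.6090 cont=37.8118 V=38.6090[EX]; j=2 S=82.3400 intr=20.0000 cont=19.7977 V=20.0000[EX]; j=3 S=106.3828 intr=0.0000 cont=4.9503 V=4.9503[hold]; j=4 S=137.4458 intr=0.0000 cont=0.0000 V=0.0000[hold]  S*(4)=82.3400
k=3: j=0 S=56.0687 intr=46.2713 cont=45.4740 V=46.2713[EX]; j=1 S=72.4404 intr=29.8996 cont=29.1023 V=29.8996[EX]; j=2 S=93.5925 intr=8.7475 cont=12.3991 V=12.3991[hold]; j=3 S=120.9209 intr=0.0000 cont=2.4628 V=2.4628[hold]  S*(3)=72.4404
k=2: j=0 S=63.7310 intr=38.6090 cont=37.8118 V=38.6090[EX]; j=1 S=82.3400 intr=20.0000 cont=21.0092 V=21.0092[hold]; j=2 S=106.3828 intr=0.0000 cont=7.3870 V=7.3870[hold]  S*(2)=63.7310
k=1: j=0 S=72.4404 intr=29.8996 cont=29.6016 V=29.8996[EX]; j=1 S=93.5925 intr=8.7475 cont=14.1066 V=14.1066[hold]  S*(1)=72.4404
k=0: j=0 S=82.3400 intr=20.0000 cont=21.8539 V=21.8539[hold]  S*(0)=-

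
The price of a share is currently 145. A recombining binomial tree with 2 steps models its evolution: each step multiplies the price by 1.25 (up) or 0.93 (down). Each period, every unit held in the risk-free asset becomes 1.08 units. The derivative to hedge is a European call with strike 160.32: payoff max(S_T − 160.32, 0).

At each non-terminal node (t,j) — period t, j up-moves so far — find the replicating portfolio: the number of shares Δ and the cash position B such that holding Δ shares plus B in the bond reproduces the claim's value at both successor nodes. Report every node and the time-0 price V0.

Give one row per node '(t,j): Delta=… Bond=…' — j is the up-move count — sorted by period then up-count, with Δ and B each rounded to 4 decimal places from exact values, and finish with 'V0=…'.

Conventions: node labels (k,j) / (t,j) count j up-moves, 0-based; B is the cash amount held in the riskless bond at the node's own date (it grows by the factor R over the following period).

Since d<R<u, set p* = (R−d)/(u−d) = 0.4688; price each node as the discounted p*-expectation of its children.
At maturity the claim pays: V(2,0)=0.0000, V(2,1)=8.2425, V(2,2)=66.2425
(1,0): S=134.8500. Δ = (V_up−V_dn)/(S_up−S_dn) = (8.2425−0.0000)/(168.5625−125.4105) = 0.1910. V = [p*·8.2425 + (1−p*)·0.0000]/1.08 = 3.5775. B = V − Δ·S = -22.1803.
(1,1): S=181.2500. Δ = (V_up−V_dn)/(S_up−S_dn) = (66.2425−8.2425)/(226.5625−168.5625) = 1.0000. V = [p*·66.2425 + (1−p*)·8.2425]/1.08 = 32.8056. B = V − Δ·S = -148.4444.
(0,0): S=145.0000. Δ = (V_up−V_dn)/(S_up−S_dn) = (32.8056−3.5775)/(181.2500−134.8500) = 0.6299. V = [p*·32.8056 + (1−p*)·3.5775]/1.08 = 15.9983. B = V − Δ·S = -75.3395.
Verification: the root portfolio costs Δ(0,0)·S0 + B(0,0) = 15.9983, matching V0.

(0,0): Delta=0.6299 Bond=-75.3395
(1,0): Delta=0.1910 Bond=-22.1803
(1,1): Delta=1.0000 Bond=-148.4444
V0=15.9983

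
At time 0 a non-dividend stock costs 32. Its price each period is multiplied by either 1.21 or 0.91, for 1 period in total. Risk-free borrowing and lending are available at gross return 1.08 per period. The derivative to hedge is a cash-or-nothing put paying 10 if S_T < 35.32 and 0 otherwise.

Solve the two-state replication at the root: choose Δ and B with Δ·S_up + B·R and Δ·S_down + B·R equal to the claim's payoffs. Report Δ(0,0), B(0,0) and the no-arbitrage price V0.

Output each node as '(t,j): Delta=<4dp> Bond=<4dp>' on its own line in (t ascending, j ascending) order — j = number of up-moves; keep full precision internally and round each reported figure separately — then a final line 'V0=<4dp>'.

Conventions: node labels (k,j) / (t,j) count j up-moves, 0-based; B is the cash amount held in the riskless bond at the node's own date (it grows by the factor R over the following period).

(0,0): Delta=-1.0417 Bond=37.3457
V0=4.0123

No-arbitrage ⇒ martingale measure with p* = (R−d)/(u−d) = 0.5667.
Terminal payoffs: V(1,0)=10.0000, V(1,1)=0.0000
Node (0,0) S=32.0000: V=(p*·0.0000+(1−p*)·10.0000)/1.08=4.0123; Δ=(0.0000−10.0000)/(38.7200−29.1200)=-1.0417; B=V−Δ·S=37.3457
Verification: the root portfolio costs Δ(0,0)·S0 + B(0,0) = 4.0123, matching V0.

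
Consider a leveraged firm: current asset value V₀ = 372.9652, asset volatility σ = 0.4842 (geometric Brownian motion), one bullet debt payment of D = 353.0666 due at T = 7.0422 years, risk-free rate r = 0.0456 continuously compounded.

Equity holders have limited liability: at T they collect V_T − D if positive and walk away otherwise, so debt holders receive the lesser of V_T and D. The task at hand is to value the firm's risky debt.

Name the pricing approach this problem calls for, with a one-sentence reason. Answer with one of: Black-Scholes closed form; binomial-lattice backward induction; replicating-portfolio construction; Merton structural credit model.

Key observation: a levered firm with one bullet debt due at 7.0422 years is the canonical structural-credit setup: equity is a call on the firm's assets struck at the face value.

framework: Merton structural credit model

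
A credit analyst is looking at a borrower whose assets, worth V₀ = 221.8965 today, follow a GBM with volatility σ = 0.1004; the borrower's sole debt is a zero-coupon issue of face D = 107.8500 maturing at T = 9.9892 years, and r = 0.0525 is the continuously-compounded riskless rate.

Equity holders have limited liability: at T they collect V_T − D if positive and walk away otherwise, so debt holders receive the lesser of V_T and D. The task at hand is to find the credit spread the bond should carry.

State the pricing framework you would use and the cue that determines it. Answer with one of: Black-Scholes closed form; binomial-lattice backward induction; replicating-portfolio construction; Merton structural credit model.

framework: Merton structural credit model

Key observation: with the firm-asset dynamics (V₀ = 221.8965) and a single zero-coupon liability of face 107.8500 given, debt value, spread, and default probability all derive from the option view of the balance sheet.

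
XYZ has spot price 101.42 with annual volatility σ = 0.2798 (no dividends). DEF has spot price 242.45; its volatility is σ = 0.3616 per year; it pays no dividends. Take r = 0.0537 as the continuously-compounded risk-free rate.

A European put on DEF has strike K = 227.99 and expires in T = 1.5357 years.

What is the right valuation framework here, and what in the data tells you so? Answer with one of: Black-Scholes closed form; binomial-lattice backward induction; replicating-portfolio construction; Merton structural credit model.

Key observation: the strike-227.99 put on DEF is European-exercise on a continuously-modelled lognormal underlying, so its value is a single closed-form evaluation.

framework: Black-Scholes closed form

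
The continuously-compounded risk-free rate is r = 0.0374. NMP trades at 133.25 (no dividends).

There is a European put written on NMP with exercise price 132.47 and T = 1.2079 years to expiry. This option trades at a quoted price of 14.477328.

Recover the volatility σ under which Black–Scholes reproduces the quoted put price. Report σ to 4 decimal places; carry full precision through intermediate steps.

At σ = 0.3104 the Black–Scholes value reproduces the quote:
σ√T = 0.3104·√1.2079 = 0.341144
d₁ = (ln(S/K) + (r+σ²/2)T) / (σ√T) = (ln(133.25/132.47) + (0.0374+0.3104²/2)·1.2079) / 0.341144 = (0.005871 + 0.103365) / 0.341144 = 0.320205
d₂ = d₁ − σ√T = 0.320205 − 0.341144 = -0.020939
e^{−rT} = 0.955830
N(−d₁) = 0.374407,  N(−d₂) = 0.508353
V = K·e^{−rT}·N(−d₂) − S·N(−d₁) = 64.367003 − 49.889675 = 14.477328 (the quoted price), and the Black–Scholes price is strictly increasing in σ, so σ is unique

sigma = 0.3104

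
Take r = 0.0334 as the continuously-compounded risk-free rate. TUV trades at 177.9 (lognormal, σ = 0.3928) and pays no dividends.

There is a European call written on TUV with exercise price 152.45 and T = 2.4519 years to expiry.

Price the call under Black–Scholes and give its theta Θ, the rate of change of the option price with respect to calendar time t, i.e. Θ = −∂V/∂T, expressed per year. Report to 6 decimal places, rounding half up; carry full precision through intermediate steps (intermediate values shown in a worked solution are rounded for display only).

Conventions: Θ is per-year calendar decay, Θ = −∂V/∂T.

σ√T = 0.3928·√2.4519 = 0.615068
d₁ = (ln(S/K) + (r+σ²/2)T) / (σ√T) = (ln(177.9/152.45) + (0.0334+0.3928²/2)·2.4519) / 0.615068 = (0.154385 + 0.271048) / 0.615068 = 0.691684
d₂ = d₁ − σ√T = 0.691684 − 0.615068 = 0.076616
e^{−rT} = 0.921370
N(d₁) = 0.755432,  N(d₂) = 0.530536
Call price V = S·N(d₁) − K·e^{−rT}·N(d₂) = 134.391374 − 74.520565 = 59.870810
φ(d₁) = (1/√(2π))·e^{−d₁²/2} = 0.314066
Θ = −S·φ(d₁)·σ/(2√T) − r·K·e^{−rT}·N(d₂) = −7.007886 − 2.488987 = -9.496873

price = 59.870810
Θ = -9.496873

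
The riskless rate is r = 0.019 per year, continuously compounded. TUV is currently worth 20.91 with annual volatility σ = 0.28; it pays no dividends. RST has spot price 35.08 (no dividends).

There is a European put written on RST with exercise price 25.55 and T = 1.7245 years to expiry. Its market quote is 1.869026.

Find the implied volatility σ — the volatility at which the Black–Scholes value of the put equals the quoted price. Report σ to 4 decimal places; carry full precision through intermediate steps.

At σ = 0.3635 the Black–Scholes value reproduces the quote:
σ√T = 0.3635·√1.7245 = 0.477349
d₁ = (ln(S/K) + (r+σ²/2)T) / (σ√T) = (ln(35.08/25.55) + (0.019+0.3635²/2)·1.7245) / 0.477349 = (0.316994 + 0.146697) / 0.477349 = 0.971387
d₂ = d₁ − σ√T = 0.971387 − 0.477349 = 0.494038
e^{−rT} = 0.967765
N(−d₁) = 0.165678,  N(−d₂) = 0.310640
V = K·e^{−rT}·N(−d₂) − S·N(−d₁) = 7.681007 − 5.811981 = 1.869026 (the observed quote) — the price is monotone increasing in volatility, hence this σ is the only solution

sigma = 0.3635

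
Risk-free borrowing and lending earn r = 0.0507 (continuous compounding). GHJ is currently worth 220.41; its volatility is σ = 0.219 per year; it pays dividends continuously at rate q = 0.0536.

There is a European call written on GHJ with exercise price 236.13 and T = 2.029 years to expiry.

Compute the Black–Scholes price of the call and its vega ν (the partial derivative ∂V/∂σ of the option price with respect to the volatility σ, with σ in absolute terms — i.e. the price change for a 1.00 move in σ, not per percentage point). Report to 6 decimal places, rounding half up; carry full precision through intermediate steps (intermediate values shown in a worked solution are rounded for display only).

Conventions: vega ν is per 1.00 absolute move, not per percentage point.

σ√T = 0.219·√2.029 = 0.311950
d₁ = (ln(S/K) + (r−q+σ²/2)T) / (σ√T) = (ln(220.41/236.13) + (0.0507−0.0536+0.219²/2)·2.029) / 0.311950 = (-0.068893 + 0.042772) / 0.311950 = -0.083734
d₂ = d₁ − σ√T = -0.083734 − 0.311950 = -0.395684
e^{−rT} = 0.902244
e^{−qT} = 0.896951
N(d₁) = 0.466634,  N(d₂) = 0.346169
Call price V = S·e^{−qT}·N(d₁) − K·e^{−rT}·N(d₂) = 92.252116 − 73.750260 = 18.501856
φ(d₁) = (1/√(2π))·e^{−d₁²/2} = 0.397546
ν = S·e^{−qT}·φ(d₁)·√T = 111.951124

price = 18.501856
ν = 111.951124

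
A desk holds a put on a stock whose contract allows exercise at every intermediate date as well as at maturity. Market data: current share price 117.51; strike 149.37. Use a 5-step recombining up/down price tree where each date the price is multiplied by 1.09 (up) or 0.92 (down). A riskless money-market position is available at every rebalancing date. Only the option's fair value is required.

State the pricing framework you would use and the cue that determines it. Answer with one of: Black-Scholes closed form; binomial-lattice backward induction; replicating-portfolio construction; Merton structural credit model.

framework: binomial-lattice backward induction

Key observation: the defining feature is the embedded early-exercise option across 5 discrete dates on the spot-117.51 tree; pricing the strike-149.37 put means working backward with an exercise test at every node.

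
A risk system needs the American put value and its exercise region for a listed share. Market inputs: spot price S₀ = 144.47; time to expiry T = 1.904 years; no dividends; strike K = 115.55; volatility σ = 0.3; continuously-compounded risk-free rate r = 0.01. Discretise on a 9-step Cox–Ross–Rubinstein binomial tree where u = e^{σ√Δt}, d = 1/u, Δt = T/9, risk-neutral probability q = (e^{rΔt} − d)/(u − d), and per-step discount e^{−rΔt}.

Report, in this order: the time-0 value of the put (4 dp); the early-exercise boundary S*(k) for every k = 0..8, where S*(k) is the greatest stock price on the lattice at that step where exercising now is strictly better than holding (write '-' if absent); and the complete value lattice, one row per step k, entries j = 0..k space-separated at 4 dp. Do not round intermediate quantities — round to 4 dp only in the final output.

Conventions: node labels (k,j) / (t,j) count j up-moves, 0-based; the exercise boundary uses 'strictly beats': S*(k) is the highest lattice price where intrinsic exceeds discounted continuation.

Δt=0.21156  u=1.14796  d=0.87111  q=0.47321  discount=0.99789
step 9 (expiry): payoffs max(K−S,0) = 73.8208 60.5588 43.0821 20.0510 0.0000 0.0000 0.0000 0.0000 0.0000 0.0000
step 8: (k=8,j=0): S=47.9035, K−S=67.6465, hold=67.4023 ⇒ V=67.6465 exercise | (k=8,j=1): S=63.1276, K−S=52.4224, hold=52.1782 ⇒ V=52.4224 exercise | (k=8,j=2): S=83.1902, K−S=32.3598, hold=32.1156 ⇒ V=32.3598 exercise | (k=8,j=3): S=109.6289, K−S=5.9211, hold=10.5404 ⇒ V=10.5404 continue | (k=8,j=4): S=144.4700, K−S=0.0000, hold=0.0000 ⇒ V=0.0000 continue | (k=8,j=5): S=190.3840, K−S=0.0000, hold=0.0000 ⇒ V=0.0000 continue | (k=8,j=6): S=250.8898, K−S=0.0000, hold=0.0000 ⇒ V=0.0000 continue | (k=8,j=7): S=330.6250, K−S=0.0000, hold=0.0000 ⇒ V=0.0000 continue | (k=8,j=8): S=435.7009, K−S=0.0000, hold=0.0000 ⇒ V=0.0000 continue  boundary S*=83.1902
step 7: (k=7,j=0): S=54.9912, K−S=60.5588, hold=60.3146 ⇒ V=60.5588 exercise | (k=7,j=1): S=72.4679, K−S=43.0821, hold=42.8379 ⇒ V=43.0821 exercise | (k=7,j=2): S=95.4990, K−S=20.0510, hold=21.9881 ⇒ V=21.9881 continue | (k=7,j=3): S=125.8495, K−S=0.0000, hold=5.5409 ⇒ V=5.5409 continue | (k=7,j=4): S=165.8456, K−S=0.0000, hold=0.0000 ⇒ V=0.0000 continue | (k=7,j=5): S=218.5530, K−S=0.0000, hold=0.0000 ⇒ V=0.0000 continue | (k=7,j=6): S=288.0112, K−S=0.0000, hold=0.0000 ⇒ V=0.0000 continue | (k=7,j=7): S=379.5440, K−S=0.0000, hold=0.0000 ⇒ V=0.0000 continue  boundary S*=72.4679
step 6: (k=6,j=0): S=63.1276, K−S=52.4224, hold=52.1782 ⇒ V=52.4224 exercise | (k=6,j=1): S=83.1902, K−S=32.3598, hold=33.0303 ⇒ V=33.0303 continue | (k=6,j=2): S=109.6289, K−S=5.9211, hold=14.1751 ⇒ V=14.1751 continue | (k=6,j=3): S=144.4700, K−S=0.0000, hold=2.9127 ⇒ V=2.9127 continue | (k=6,j=4): S=190.3840, K−S=0.0000, hold=0.0000 ⇒ V=0.0000 continue | (k=6,j=5): S=250.8898, K−S=0.0000, hold=0.0000 ⇒ V=0.0000 continue | (k=6,j=6): S=330.6250, K−S=0.0000, hold=0.0000 ⇒ V=0.0000 continue  boundary S*=63.1276
step 5: (k=5,j=0): S=72.4679, K−S=43.0821, hold=43.1545 ⇒ V=43.1545 continue | (k=5,j=1): S=95.4990, K−S=20.0510, hold=24.0569 ⇒ V=24.0569 continue | (k=5,j=2): S=125.8495, K−S=0.0000, hold=8.8270 ⇒ V=8.8270 continue | (k=5,j=3): S=165.8456, K−S=0.0000, hold=1.5312 ⇒ V=1.5312 continue | (k=5,j=4): S=218.5530, K−S=0.0000, hold=0.0000 ⇒ V=0.0000 continue | (k=5,j=5): S=288.0112, K−S=0.0000, hold=0.0000 ⇒ V=0.0000 continue  boundary S*=-
step 4: (k=4,j=0): S=83.1902, K−S=32.3598, hold=34.0453 ⇒ V=34.0453 continue | (k=4,j=1): S=109.6289, K−S=5.9211, hold=16.8144 ⇒ V=16.8144 continue | (k=4,j=2): S=144.4700, K−S=0.0000, hold=5.3632 ⇒ V=5.3632 continue | (k=4,j=3): S=190.3840, K−S=0.0000, hold=0.8049 ⇒ V=0.8049 continue | (k=4,j=4): S=250.8898, K−S=0.0000, hold=0.0000 ⇒ V=0.0000 continue  boundary S*=-
step 3: (k=3,j=0): S=95.4990, K−S=20.0510, hold=25.8368 ⇒ V=25.8368 continue | (k=3,j=1): S=125.8495, K−S=0.0000, hold=11.3715 ⇒ V=11.3715 continue | (k=3,j=2): S=165.8456, K−S=0.0000, hold=3.1994 ⇒ V=3.1994 continue | (k=3,j=3): S=218.5530, K−S=0.0000, hold=0.4231 ⇒ V=0.4231 continue  boundary S*=-
step 2: (k=2,j=0): S=109.6289, K−S=5.9211, hold=18.9515 ⇒ V=18.9515 continue | (k=2,j=1): S=144.4700, K−S=0.0000, hold=7.4885 ⇒ V=7.4885 continue | (k=2,j=2): S=190.3840, K−S=0.0000, hold=1.8816 ⇒ V=1.8816 continue  boundary S*=-
step 1: (k=1,j=0): S=125.8495, K−S=0.0000, hold=13.4986 ⇒ V=13.4986 continue | (k=1,j=1): S=165.8456, K−S=0.0000, hold=4.8251 ⇒ V=4.8251 continue  boundary S*=-
step 0: (k=0,j=0): S=144.4700, K−S=0.0000, hold=9.3744 ⇒ V=9.3744 continue  boundary S*=-

price = 9.3744
boundary = - - - - - - 63.1276 72.4679 83.1902
tree:
9.3744
13.4986 4.8251
18.9515 7.4885 1.8816
25.8368 11.3715 3.1994 0.4231
34.0453 16.8144 5.3632 0.8049 0.0000
43.1545 24.0569 8.8270 1.5312 0.0000 0.0000
52.4224 33.0303 14.1751 2.9127 0.0000 0.0000 0.0000
60.5588 43.0821 21.9881 5.5409 0.0000 0.0000 0.0000 0.0000
67.6465 52.4224 32.3598 10.5404 0.0000 0.0000 0.0000 0.0000 0.0000
73.8208 60.5588 43.0821 20.0510 0.0000 0.0000 0.0000 0.0000 0.0000 0.0000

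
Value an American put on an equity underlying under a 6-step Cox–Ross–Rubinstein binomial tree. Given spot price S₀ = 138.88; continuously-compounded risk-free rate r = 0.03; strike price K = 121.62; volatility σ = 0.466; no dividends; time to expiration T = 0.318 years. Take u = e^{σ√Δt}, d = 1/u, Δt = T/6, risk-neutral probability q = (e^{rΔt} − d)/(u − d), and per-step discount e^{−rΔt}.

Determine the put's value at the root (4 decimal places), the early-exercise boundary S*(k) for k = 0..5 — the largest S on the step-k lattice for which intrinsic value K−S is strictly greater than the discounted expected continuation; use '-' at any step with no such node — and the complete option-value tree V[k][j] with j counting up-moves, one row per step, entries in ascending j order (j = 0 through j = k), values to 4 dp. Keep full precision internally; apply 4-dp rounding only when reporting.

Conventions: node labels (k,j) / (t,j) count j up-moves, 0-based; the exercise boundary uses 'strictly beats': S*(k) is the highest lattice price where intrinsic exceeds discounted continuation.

params: Δt=0.05300 u=1.11325 d=0.89827 q=0.48061 e^(-rΔt)=0.99841
t_6 payoffs: 48.6592 31.1982 9.5585 0.0000 0.0000 0.0000 0.0000
t_5: node(5,0) S=81.2234 payoff=40.3966 vs cont=40.2033 → 40.3966 [stop]  node(5,1) S=100.6618 payoff=20.9582 vs cont=20.7650 → 20.9582 [stop]  node(5,2) S=124.7522 payoff=0.0000 vs cont=4.9567 → 4.9567 [wait]  node(5,3) S=154.6078 payoff=0.0000 vs cont=0.0000 → 0.0000 [wait]  node(5,4) S=191.6085 payoff=0.0000 vs cont=0.0000 → 0.0000 [wait]  node(5,5) S=237.4641 payoff=0.0000 vs cont=0.0000 → 0.0000 [wait]  ⇒ S*(5)=100.6618
t_4: node(4,0) S=90.4218 payoff=31.1982 vs cont=31.0050 → 31.1982 [stop]  node(4,1) S=112.0615 payoff=9.5585 vs cont=13.2467 → 13.2467 [wait]  node(4,2) S=138.8800 payoff=0.0000 vs cont=2.5704 → 2.5704 [wait]  node(4,3) S=172.1167 payoff=0.0000 vs cont=0.0000 → 0.0000 [wait]  node(4,4) S=213.3076 payoff=0.0000 vs cont=0.0000 → 0.0000 [wait]  ⇒ S*(4)=90.4218
t_3: node(3,0) S=100.6618 payoff=20.9582 vs cont=22.5347 → 22.5347 [wait]  node(3,1) S=124.7522 payoff=0.0000 vs cont=8.1027 → 8.1027 [wait]  node(3,2) S=154.6078 payoff=0.0000 vs cont=1.3329 → 1.3329 [wait]  node(3,3) S=191.6085 payoff=0.0000 vs cont=0.0000 → 0.0000 [wait]  ⇒ S*(3)=-
t_2: node(2,0) S=112.0615 payoff=9.5585 vs cont=15.5738 → 15.5738 [wait]  node(2,1) S=138.8800 payoff=0.0000 vs cont=4.8414 → 4.8414 [wait]  node(2,2) S=172.1167 payoff=0.0000 vs cont=0.6912 → 0.6912 [wait]  ⇒ S*(2)=-
t_1: node(1,0) S=124.7522 payoff=0.0000 vs cont=10.3992 → 10.3992 [wait]  node(1,1) S=154.6078 payoff=0.0000 vs cont=2.8423 → 2.8423 [wait]  ⇒ S*(1)=-
t_0: node(0,0) S=138.8800 payoff=0.0000 vs cont=6.7565 → 6.7565 [wait]  ⇒ S*(0)=-

price = 6.7565
boundary = - - - - 90.4218 100.6618
tree:
6.7565
10.3992 2.8423
15.5738 4.8414 0.6912
22.5347 8.1027 1.3329 0.0000
31.1982 13.2467 2.5704 0.0000 0.0000
40.3966 20.9582 4.9567 0.0000 0.0000 0.0000
48.6592 31.1982 9.5585 0.0000 0.0000 0.0000 0.0000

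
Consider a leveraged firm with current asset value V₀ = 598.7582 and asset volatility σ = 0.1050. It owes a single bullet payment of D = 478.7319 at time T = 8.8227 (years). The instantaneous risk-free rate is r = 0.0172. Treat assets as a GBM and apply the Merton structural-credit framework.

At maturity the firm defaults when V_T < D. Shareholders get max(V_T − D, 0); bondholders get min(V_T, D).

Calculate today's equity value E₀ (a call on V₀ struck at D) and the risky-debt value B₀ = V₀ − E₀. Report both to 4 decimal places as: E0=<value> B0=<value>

E0=195.9747 B0=402.7835

With assets at 598.7582 and a single debt payment of 478.7319 at 8.8227 years:
d₁ = [ln(V₀/D) + (r + σ²/2)T] / (σ√T)
   = [ln(598.7582/478.7319) + (0.0172 + 0.5·0.1050²)·8.8227] / (0.1050·√8.8227)
   = [0.223717 + 0.200386] / 0.311882 = 1.359819
d₂ = d₁ − σ√T = 1.359819 − 0.311882 = 1.047937
N(d₁) = 0.913056,  N(d₂) = 0.852666,  e^(−rT) = 0.859203
E₀ = V₀·N(d₁) − D·e^(−rT)·N(d₂)
   = 598.7582·0.913056 − 478.7319·0.859203·0.852666 = 195.974741
B₀ = V₀ − E₀ = 598.7582 − 195.974741 = 402.783459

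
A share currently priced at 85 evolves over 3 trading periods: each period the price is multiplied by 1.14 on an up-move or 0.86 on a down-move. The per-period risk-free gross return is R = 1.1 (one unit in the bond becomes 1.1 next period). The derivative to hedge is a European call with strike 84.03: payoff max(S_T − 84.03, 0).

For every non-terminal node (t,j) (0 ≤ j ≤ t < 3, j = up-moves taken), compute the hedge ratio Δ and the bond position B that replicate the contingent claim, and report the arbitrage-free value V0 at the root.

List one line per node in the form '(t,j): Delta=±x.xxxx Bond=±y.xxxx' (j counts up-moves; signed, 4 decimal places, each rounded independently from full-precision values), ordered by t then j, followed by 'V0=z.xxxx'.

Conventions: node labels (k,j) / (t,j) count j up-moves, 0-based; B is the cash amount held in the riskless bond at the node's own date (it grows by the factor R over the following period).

(0,0): Delta=0.8824 Bond=-52.5833
(1,0): Delta=0.4177 Bond=-23.8696
(1,1): Delta=0.9408 Bond=-63.5036
(2,0): Delta=0.0000 Bond=0.0000
(2,1): Delta=0.4702 Bond=-30.6326
(2,2): Delta=1.0000 Bond=-76.3909
V0=22.4201

Under the risk-neutral measure, an up-move has probability p* = (R−d)/(u−d) = 0.8571 and values discount at R = 1.1.
At maturity the claim pays: V(3,0)=0.0000, V(3,1)=0.0000, V(3,2)=10.9708, V(3,3)=41.9012
Node (2,0) S=62.8660: V=(p*·0.0000+(1−p*)·0.0000)/1.1=0.0000; Δ=(0.0000−0.0000)/(71.6672−54.0648)=0.0000; B=V−Δ·S=0.0000
Node (2,1) S=83.3340: V=(p*·10.9708+(1−p*)·0.0000)/1.1=8.5486; Δ=(10.9708−0.0000)/(95.0008−71.6672)=0.4702; B=V−Δ·S=-30.6326
Node (2,2) S=110.4660: V=(p*·41.9012+(1−p*)·10.9708)/1.1=34.0751; Δ=(41.9012−10.9708)/(125.9312−95.0008)=1.0000; B=V−Δ·S=-76.3909
Node (1,0) S=73.1000: V=(p*·8.5486+(1−p*)·0.0000)/1.1=6.6613; Δ=(8.5486−0.0000)/(83.3340−62.8660)=0.4177; B=V−Δ·S=-23.8696
Node (1,1) S=96.9000: V=(p*·34.0751+(1−p*)·8.5486)/1.1=27.6622; Δ=(34.0751−8.5486)/(110.4660−83.3340)=0.9408; B=V−Δ·S=-63.5036
Node (0,0) S=85.0000: V=(p*·27.6622+(1−p*)·6.6613)/1.1=22.4201; Δ=(27.6622−6.6613)/(96.9000−73.1000)=0.8824; B=V−Δ·S=-52.5833
Verification: the root portfolio costs Δ(0,0)·S0 + B(0,0) = 22.4201, matching V0.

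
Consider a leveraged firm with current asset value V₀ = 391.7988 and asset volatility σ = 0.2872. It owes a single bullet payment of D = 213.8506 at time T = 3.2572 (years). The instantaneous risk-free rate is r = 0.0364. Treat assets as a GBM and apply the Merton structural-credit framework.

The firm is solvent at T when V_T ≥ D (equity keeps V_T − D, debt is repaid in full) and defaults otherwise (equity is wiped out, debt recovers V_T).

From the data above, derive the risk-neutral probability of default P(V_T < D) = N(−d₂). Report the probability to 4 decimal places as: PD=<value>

Apply the equity-as-call identities (strike 213.8506, horizon 3.2572 years):
d₁ = [ln(V₀/D) + (r + σ²/2)T] / (σ√T)
   = [ln(391.7988/213.8506) + (0.0364 + 0.5·0.2872²)·3.2572] / (0.2872·√3.2572)
   = [0.605471 + 0.252895] / 0.518330 = 1.656021
d₂ = d₁ − σ√T = 1.656021 − 0.518330 = 1.137691
risk-neutral PD = N(−d₂) = N(-1.137691) = 0.127625

PD=0.1276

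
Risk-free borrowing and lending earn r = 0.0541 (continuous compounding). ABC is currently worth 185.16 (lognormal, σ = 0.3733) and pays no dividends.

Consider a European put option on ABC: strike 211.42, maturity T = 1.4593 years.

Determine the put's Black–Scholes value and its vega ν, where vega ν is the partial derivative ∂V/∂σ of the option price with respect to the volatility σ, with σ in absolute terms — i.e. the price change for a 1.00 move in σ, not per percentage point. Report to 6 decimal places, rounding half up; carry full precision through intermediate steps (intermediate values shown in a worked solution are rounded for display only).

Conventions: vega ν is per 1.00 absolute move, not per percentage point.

price = 39.283008
ν = 88.729745

σ√T = 0.3733·√1.4593 = 0.450952
d₁ = (ln(S/K) + (r+σ²/2)T) / (σ√T) = (ln(185.16/211.42) + (0.0541+0.3733²/2)·1.4593) / 0.450952 = (-0.132626 + 0.180627) / 0.450952 = 0.106443
d₂ = d₁ − σ√T = 0.106443 − 0.450952 = -0.344509
e^{−rT} = 0.924088
N(−d₁) = 0.457616,  N(−d₂) = 0.634768
Put price V = K·e^{−rT}·N(−d₂) − S·N(−d₁) = 124.015095 − 84.732087 = 39.283008
φ(d₁) = (1/√(2π))·e^{−d₁²/2} = 0.396689
ν = S·φ(d₁)·√T = 88.729745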